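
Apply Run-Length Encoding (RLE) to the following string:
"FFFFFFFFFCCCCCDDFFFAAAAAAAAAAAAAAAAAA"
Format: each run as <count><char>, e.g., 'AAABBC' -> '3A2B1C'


Scanning runs left to right:
  i=0: run of 'F' x 9 -> '9F'
  i=9: run of 'C' x 5 -> '5C'
  i=14: run of 'D' x 2 -> '2D'
  i=16: run of 'F' x 3 -> '3F'
  i=19: run of 'A' x 18 -> '18A'

RLE = 9F5C2D3F18A


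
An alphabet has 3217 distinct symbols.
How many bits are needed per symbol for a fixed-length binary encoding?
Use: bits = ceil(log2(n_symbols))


log2(3217) = 11.6515
Bracket: 2^11 = 2048 < 3217 <= 2^12 = 4096
So ceil(log2(3217)) = 12

bits = ceil(log2(3217)) = ceil(11.6515) = 12 bits


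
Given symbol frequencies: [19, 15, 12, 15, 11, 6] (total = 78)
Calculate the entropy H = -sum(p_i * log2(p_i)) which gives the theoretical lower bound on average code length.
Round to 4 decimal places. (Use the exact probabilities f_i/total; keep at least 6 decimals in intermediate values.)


Per-symbol terms -p_i * log2(p_i) with p_i = f_i/78:
  p = 19/78 = 0.243590: log2(p) = -2.037475, -p*log2(p) = 0.496308
  p = 15/78 = 0.192308: log2(p) = -2.378512, -p*log2(p) = 0.457406
  p = 12/78 = 0.153846: log2(p) = -2.700440, -p*log2(p) = 0.415452
  p = 15/78 = 0.192308: log2(p) = -2.378512, -p*log2(p) = 0.457406
  p = 11/78 = 0.141026: log2(p) = -2.825971, -p*log2(p) = 0.398534
  p = 6/78 = 0.076923: log2(p) = -3.700440, -p*log2(p) = 0.284649
H = 0.496308 + 0.457406 + 0.415452 + 0.457406 + 0.398534 + 0.284649 = 2.509755

H = 2.5098 bits/symbol


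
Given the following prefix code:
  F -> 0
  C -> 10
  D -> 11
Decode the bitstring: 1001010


Decoding step by step:
Bits 10 -> C
Bits 0 -> F
Bits 10 -> C
Bits 10 -> C


Decoded message: CFCC


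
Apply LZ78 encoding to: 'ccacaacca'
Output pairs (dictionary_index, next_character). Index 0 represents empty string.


LZ78 encoding steps:
Dictionary: {0: ''}
Step 1: w='' (idx 0), next='c' -> output (0, 'c'), add 'c' as idx 1
Step 2: w='c' (idx 1), next='a' -> output (1, 'a'), add 'ca' as idx 2
Step 3: w='ca' (idx 2), next='a' -> output (2, 'a'), add 'caa' as idx 3
Step 4: w='c' (idx 1), next='c' -> output (1, 'c'), add 'cc' as idx 4
Step 5: w='' (idx 0), next='a' -> output (0, 'a'), add 'a' as idx 5


Encoded: [(0, 'c'), (1, 'a'), (2, 'a'), (1, 'c'), (0, 'a')]


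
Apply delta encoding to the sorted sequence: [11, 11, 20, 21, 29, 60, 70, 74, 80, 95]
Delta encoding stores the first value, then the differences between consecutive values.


First value: 11
Deltas:
  11 - 11 = 0
  20 - 11 = 9
  21 - 20 = 1
  29 - 21 = 8
  60 - 29 = 31
  70 - 60 = 10
  74 - 70 = 4
  80 - 74 = 6
  95 - 80 = 15


Delta encoded: [11, 0, 9, 1, 8, 31, 10, 4, 6, 15]


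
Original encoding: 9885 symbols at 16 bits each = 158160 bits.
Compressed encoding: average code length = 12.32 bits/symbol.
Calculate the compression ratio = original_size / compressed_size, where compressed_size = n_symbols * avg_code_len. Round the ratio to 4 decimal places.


original_size = n_symbols * orig_bits = 9885 * 16 = 158160 bits
compressed_size = n_symbols * avg_code_len = 9885 * 12.32 = 121783.2 bits
ratio = original_size / compressed_size = 158160 / 121783.2 = 1.2987

Compression ratio = 1.2987


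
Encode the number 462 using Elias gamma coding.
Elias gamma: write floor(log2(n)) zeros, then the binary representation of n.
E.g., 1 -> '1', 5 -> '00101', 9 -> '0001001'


num_bits = floor(log2(462)) + 1 = 9
leading_zeros = num_bits - 1 = 8
binary(462) = 111001110

Elias gamma(462) = '00000000' + '111001110' = 00000000111001110 (17 bits)


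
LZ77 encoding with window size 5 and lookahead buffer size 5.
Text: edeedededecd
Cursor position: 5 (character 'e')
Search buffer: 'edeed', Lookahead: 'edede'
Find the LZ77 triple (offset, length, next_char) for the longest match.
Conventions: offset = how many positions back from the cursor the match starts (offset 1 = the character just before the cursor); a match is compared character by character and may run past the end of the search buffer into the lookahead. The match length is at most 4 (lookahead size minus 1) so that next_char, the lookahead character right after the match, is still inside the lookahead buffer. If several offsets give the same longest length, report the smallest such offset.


Try each offset into the search buffer:
  offset=1 (pos 4, char 'd'): match length 0
  offset=2 (pos 3, char 'e'): match length 4
  offset=3 (pos 2, char 'e'): match length 1
  offset=4 (pos 1, char 'd'): match length 0
  offset=5 (pos 0, char 'e'): match length 3
Longest match has length 4 at offset 2.
next_char = character at position 5 + 4 = 9 -> 'e'

Best match: offset=2, length=4 (matching 'eded' starting at position 3)
LZ77 triple: (2, 4, 'e')


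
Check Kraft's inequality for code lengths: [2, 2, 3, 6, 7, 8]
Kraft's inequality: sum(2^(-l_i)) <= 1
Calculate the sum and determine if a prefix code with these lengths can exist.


Sum = 2^(-2) + 2^(-2) + 2^(-3) + 2^(-6) + 2^(-7) + 2^(-8)
    = 0.25 + 0.25 + 0.125 + 0.015625 + 0.0078125 + 0.00390625
    = 167/256 = 0.65234375
Since 0.65234375 <= 1, Kraft's inequality IS satisfied.
A prefix code with these lengths CAN exist.

Kraft sum = 0.65234375. Satisfied.


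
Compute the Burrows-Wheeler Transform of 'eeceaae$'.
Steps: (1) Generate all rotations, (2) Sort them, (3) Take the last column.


Rotations (sorted):
  0: $eeceaae -> last char: e
  1: aae$eece -> last char: e
  2: ae$eecea -> last char: a
  3: ceaae$ee -> last char: e
  4: e$eeceaa -> last char: a
  5: eaae$eec -> last char: c
  6: eceaae$e -> last char: e
  7: eeceaae$ -> last char: $


BWT = eeaeace$


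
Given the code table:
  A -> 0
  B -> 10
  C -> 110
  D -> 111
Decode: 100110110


Decoding:
10 -> B
0 -> A
110 -> C
110 -> C


Result: BACC


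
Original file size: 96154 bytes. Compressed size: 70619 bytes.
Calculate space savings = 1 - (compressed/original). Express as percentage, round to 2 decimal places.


ratio = compressed/original = 70619/96154 = 0.734436
savings = 1 - ratio = 1 - 0.734436 = 0.265564
as a percentage: 0.265564 * 100 = 26.56%

Space savings = 1 - 70619/96154 = 26.56%


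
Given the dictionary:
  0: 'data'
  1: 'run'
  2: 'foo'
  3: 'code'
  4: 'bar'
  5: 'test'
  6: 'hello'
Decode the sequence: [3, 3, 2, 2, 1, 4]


Look up each index in the dictionary:
  3 -> 'code'
  3 -> 'code'
  2 -> 'foo'
  2 -> 'foo'
  1 -> 'run'
  4 -> 'bar'

Decoded: "code code foo foo run bar"


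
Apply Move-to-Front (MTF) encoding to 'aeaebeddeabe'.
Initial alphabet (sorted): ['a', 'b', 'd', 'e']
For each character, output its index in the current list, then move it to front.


MTF encoding:
'a': index 0 in ['a', 'b', 'd', 'e'] -> ['a', 'b', 'd', 'e']
'e': index 3 in ['a', 'b', 'd', 'e'] -> ['e', 'a', 'b', 'd']
'a': index 1 in ['e', 'a', 'b', 'd'] -> ['a', 'e', 'b', 'd']
'e': index 1 in ['a', 'e', 'b', 'd'] -> ['e', 'a', 'b', 'd']
'b': index 2 in ['e', 'a', 'b', 'd'] -> ['b', 'e', 'a', 'd']
'e': index 1 in ['b', 'e', 'a', 'd'] -> ['e', 'b', 'a', 'd']
'd': index 3 in ['e', 'b', 'a', 'd'] -> ['d', 'e', 'b', 'a']
'd': index 0 in ['d', 'e', 'b', 'a'] -> ['d', 'e', 'b', 'a']
'e': index 1 in ['d', 'e', 'b', 'a'] -> ['e', 'd', 'b', 'a']
'a': index 3 in ['e', 'd', 'b', 'a'] -> ['a', 'e', 'd', 'b']
'b': index 3 in ['a', 'e', 'd', 'b'] -> ['b', 'a', 'e', 'd']
'e': index 2 in ['b', 'a', 'e', 'd'] -> ['e', 'b', 'a', 'd']


Output: [0, 3, 1, 1, 2, 1, 3, 0, 1, 3, 3, 2]


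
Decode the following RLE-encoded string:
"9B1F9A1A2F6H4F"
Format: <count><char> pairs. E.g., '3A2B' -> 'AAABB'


Expanding each <count><char> pair:
  9B -> 'BBBBBBBBB'
  1F -> 'F'
  9A -> 'AAAAAAAAA'
  1A -> 'A'
  2F -> 'FF'
  6H -> 'HHHHHH'
  4F -> 'FFFF'

Decoded = BBBBBBBBBFAAAAAAAAAAFFHHHHHHFFFF


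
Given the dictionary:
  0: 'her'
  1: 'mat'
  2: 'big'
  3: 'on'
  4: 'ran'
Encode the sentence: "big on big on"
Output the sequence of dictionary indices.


Look up each word in the dictionary:
  'big' -> 2
  'on' -> 3
  'big' -> 2
  'on' -> 3

Encoded: [2, 3, 2, 3]


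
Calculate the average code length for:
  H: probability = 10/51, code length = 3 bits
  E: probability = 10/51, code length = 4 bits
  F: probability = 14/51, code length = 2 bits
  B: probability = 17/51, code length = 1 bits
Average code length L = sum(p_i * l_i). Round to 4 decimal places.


Weighted contributions p_i * l_i:
  H: (10/51) * 3 = 30/51
  E: (10/51) * 4 = 40/51
  F: (14/51) * 2 = 28/51
  B: (17/51) * 1 = 17/51
Sum = (30 + 40 + 28 + 17)/51 = 115/51

L = 115/51 = 2.2549 bits/symbol


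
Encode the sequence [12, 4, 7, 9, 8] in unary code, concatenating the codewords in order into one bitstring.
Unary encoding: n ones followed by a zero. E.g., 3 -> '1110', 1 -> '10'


Encode each number as n ones followed by a terminating 0:
  12 -> 1111111111110 (13 bits)
  4 -> 11110 (5 bits)
  7 -> 11111110 (8 bits)
  9 -> 1111111110 (10 bits)
  8 -> 111111110 (9 bits)
Total length = 13 + 5 + 8 + 10 + 9 = 45 bits.

Unary([12, 4, 7, 9, 8]) = 111111111111011110111111101111111110111111110 (45 bits)


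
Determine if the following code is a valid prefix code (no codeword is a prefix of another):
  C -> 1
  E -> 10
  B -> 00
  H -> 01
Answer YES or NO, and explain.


Checking each pair (does one codeword prefix another?):
  C='1' vs E='10': prefix -- VIOLATION

NO -- this is NOT a valid prefix code. C (1) is a prefix of E (10).


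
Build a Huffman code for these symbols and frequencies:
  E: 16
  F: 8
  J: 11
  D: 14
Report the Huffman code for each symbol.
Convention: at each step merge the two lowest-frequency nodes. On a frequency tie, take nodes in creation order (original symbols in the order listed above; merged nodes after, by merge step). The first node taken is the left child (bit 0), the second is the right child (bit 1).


Huffman tree construction:
Step 1: Merge F(8) + J(11) = 19
Step 2: Merge D(14) + E(16) = 30
Step 3: Merge (F+J)(19) + (D+E)(30) = 49
Read each symbol's code off the tree from the root (left child = 0, right child = 1).

Codes:
  E: 11 (length 2)
  F: 00 (length 2)
  J: 01 (length 2)
  D: 10 (length 2)
Average code length: 98/49 = 2.0000 bits/symbol


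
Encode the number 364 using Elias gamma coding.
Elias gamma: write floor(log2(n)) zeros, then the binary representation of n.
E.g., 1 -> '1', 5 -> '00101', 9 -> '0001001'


num_bits = floor(log2(364)) + 1 = 9
leading_zeros = num_bits - 1 = 8
binary(364) = 101101100

Elias gamma(364) = '00000000' + '101101100' = 00000000101101100 (17 bits)


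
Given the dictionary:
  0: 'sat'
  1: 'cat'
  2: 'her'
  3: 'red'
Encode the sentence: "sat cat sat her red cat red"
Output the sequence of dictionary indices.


Look up each word in the dictionary:
  'sat' -> 0
  'cat' -> 1
  'sat' -> 0
  'her' -> 2
  'red' -> 3
  'cat' -> 1
  'red' -> 3

Encoded: [0, 1, 0, 2, 3, 1, 3]


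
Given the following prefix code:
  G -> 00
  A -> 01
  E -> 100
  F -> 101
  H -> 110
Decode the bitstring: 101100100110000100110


Decoding step by step:
Bits 101 -> F
Bits 100 -> E
Bits 100 -> E
Bits 110 -> H
Bits 00 -> G
Bits 01 -> A
Bits 00 -> G
Bits 110 -> H


Decoded message: FEEHGAGH


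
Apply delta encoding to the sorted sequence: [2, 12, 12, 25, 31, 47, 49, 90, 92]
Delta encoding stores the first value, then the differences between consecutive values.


First value: 2
Deltas:
  12 - 2 = 10
  12 - 12 = 0
  25 - 12 = 13
  31 - 25 = 6
  47 - 31 = 16
  49 - 47 = 2
  90 - 49 = 41
  92 - 90 = 2


Delta encoded: [2, 10, 0, 13, 6, 16, 2, 41, 2]


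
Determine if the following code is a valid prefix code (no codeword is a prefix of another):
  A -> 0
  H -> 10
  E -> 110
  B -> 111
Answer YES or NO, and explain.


Checking each pair (does one codeword prefix another?):
  A='0' vs H='10': no prefix
  A='0' vs E='110': no prefix
  A='0' vs B='111': no prefix
  H='10' vs A='0': no prefix
  H='10' vs E='110': no prefix
  H='10' vs B='111': no prefix
  E='110' vs A='0': no prefix
  E='110' vs H='10': no prefix
  E='110' vs B='111': no prefix
  B='111' vs A='0': no prefix
  B='111' vs H='10': no prefix
  B='111' vs E='110': no prefix
No violation found over all pairs.

YES -- this is a valid prefix code. No codeword is a prefix of any other codeword.


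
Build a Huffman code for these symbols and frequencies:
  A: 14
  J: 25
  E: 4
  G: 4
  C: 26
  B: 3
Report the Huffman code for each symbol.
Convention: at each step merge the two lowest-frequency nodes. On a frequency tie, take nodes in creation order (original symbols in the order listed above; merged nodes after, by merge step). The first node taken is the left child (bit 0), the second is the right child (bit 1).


Huffman tree construction:
Step 1: Merge B(3) + E(4) = 7
Step 2: Merge G(4) + (B+E)(7) = 11
Step 3: Merge (G+(B+E))(11) + A(14) = 25
Step 4: Merge J(25) + ((G+(B+E))+A)(25) = 50
Step 5: Merge C(26) + (J+((G+(B+E))+A))(50) = 76
Read each symbol's code off the tree from the root (left child = 0, right child = 1).

Codes:
  A: 111 (length 3)
  J: 10 (length 2)
  E: 11011 (length 5)
  G: 1100 (length 4)
  C: 0 (length 1)
  B: 11010 (length 5)
Average code length: 169/76 = 2.2237 bits/symbol


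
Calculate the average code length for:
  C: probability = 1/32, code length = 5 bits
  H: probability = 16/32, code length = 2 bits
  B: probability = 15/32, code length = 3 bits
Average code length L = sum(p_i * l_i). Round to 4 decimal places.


Weighted contributions p_i * l_i:
  C: (1/32) * 5 = 5/32
  H: (16/32) * 2 = 32/32
  B: (15/32) * 3 = 45/32
Sum = (5 + 32 + 45)/32 = 82/32

L = 82/32 = 2.5625 bits/symbol


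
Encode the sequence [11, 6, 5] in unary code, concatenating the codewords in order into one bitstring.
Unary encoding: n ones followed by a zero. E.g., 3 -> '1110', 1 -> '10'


Encode each number as n ones followed by a terminating 0:
  11 -> 111111111110 (12 bits)
  6 -> 1111110 (7 bits)
  5 -> 111110 (6 bits)
Total length = 12 + 7 + 6 = 25 bits.

Unary([11, 6, 5]) = 1111111111101111110111110 (25 bits)


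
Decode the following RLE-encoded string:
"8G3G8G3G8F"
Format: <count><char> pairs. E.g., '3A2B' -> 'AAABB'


Expanding each <count><char> pair:
  8G -> 'GGGGGGGG'
  3G -> 'GGG'
  8G -> 'GGGGGGGG'
  3G -> 'GGG'
  8F -> 'FFFFFFFF'

Decoded = GGGGGGGGGGGGGGGGGGGGGGFFFFFFFF


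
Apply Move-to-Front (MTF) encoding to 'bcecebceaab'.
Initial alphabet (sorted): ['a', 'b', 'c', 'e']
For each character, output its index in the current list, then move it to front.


MTF encoding:
'b': index 1 in ['a', 'b', 'c', 'e'] -> ['b', 'a', 'c', 'e']
'c': index 2 in ['b', 'a', 'c', 'e'] -> ['c', 'b', 'a', 'e']
'e': index 3 in ['c', 'b', 'a', 'e'] -> ['e', 'c', 'b', 'a']
'c': index 1 in ['e', 'c', 'b', 'a'] -> ['c', 'e', 'b', 'a']
'e': index 1 in ['c', 'e', 'b', 'a'] -> ['e', 'c', 'b', 'a']
'b': index 2 in ['e', 'c', 'b', 'a'] -> ['b', 'e', 'c', 'a']
'c': index 2 in ['b', 'e', 'c', 'a'] -> ['c', 'b', 'e', 'a']
'e': index 2 in ['c', 'b', 'e', 'a'] -> ['e', 'c', 'b', 'a']
'a': index 3 in ['e', 'c', 'b', 'a'] -> ['a', 'e', 'c', 'b']
'a': index 0 in ['a', 'e', 'c', 'b'] -> ['a', 'e', 'c', 'b']
'b': index 3 in ['a', 'e', 'c', 'b'] -> ['b', 'a', 'e', 'c']


Output: [1, 2, 3, 1, 1, 2, 2, 2, 3, 0, 3]


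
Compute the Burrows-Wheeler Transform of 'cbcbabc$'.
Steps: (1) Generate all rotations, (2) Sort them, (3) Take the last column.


Rotations (sorted):
  0: $cbcbabc -> last char: c
  1: abc$cbcb -> last char: b
  2: babc$cbc -> last char: c
  3: bc$cbcba -> last char: a
  4: bcbabc$c -> last char: c
  5: c$cbcbab -> last char: b
  6: cbabc$cb -> last char: b
  7: cbcbabc$ -> last char: $


BWT = cbcacbb$


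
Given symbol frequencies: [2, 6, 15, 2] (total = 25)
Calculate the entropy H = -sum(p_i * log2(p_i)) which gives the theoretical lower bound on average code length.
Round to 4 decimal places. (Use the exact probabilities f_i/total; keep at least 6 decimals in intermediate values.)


Per-symbol terms -p_i * log2(p_i) with p_i = f_i/25:
  p = 2/25 = 0.080000: log2(p) = -3.643856, -p*log2(p) = 0.291508
  p = 6/25 = 0.240000: log2(p) = -2.058894, -p*log2(p) = 0.494134
  p = 15/25 = 0.600000: log2(p) = -0.736966, -p*log2(p) = 0.442179
  p = 2/25 = 0.080000: log2(p) = -3.643856, -p*log2(p) = 0.291508
H = 0.291508 + 0.494134 + 0.442179 + 0.291508 = 1.519329

H = 1.5193 bits/symbol


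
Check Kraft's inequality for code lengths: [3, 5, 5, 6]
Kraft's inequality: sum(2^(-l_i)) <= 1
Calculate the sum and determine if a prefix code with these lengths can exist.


Sum = 2^(-3) + 2^(-5) + 2^(-5) + 2^(-6)
    = 0.125 + 0.03125 + 0.03125 + 0.015625
    = 13/64 = 0.203125
Since 0.203125 <= 1, Kraft's inequality IS satisfied.
A prefix code with these lengths CAN exist.

Kraft sum = 0.203125. Satisfied.


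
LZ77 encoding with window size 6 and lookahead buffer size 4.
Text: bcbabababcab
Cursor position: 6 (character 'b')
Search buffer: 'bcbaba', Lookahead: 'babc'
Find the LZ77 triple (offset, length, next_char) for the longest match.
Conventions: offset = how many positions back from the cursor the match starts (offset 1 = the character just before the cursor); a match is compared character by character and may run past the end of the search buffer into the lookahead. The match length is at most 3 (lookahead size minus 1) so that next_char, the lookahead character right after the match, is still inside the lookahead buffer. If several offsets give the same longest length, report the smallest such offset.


Try each offset into the search buffer:
  offset=1 (pos 5, char 'a'): match length 0
  offset=2 (pos 4, char 'b'): match length 3
  offset=3 (pos 3, char 'a'): match length 0
  offset=4 (pos 2, char 'b'): match length 3
  offset=5 (pos 1, char 'c'): match length 0
  offset=6 (pos 0, char 'b'): match length 1
Longest match has length 3, found at offsets 2, 4; take the smallest, offset 2.
next_char = character at position 6 + 3 = 9 -> 'c'

Best match: offset=2, length=3 (matching 'bab' starting at position 4)
LZ77 triple: (2, 3, 'c')


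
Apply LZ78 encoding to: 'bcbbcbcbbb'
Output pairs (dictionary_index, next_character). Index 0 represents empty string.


LZ78 encoding steps:
Dictionary: {0: ''}
Step 1: w='' (idx 0), next='b' -> output (0, 'b'), add 'b' as idx 1
Step 2: w='' (idx 0), next='c' -> output (0, 'c'), add 'c' as idx 2
Step 3: w='b' (idx 1), next='b' -> output (1, 'b'), add 'bb' as idx 3
Step 4: w='c' (idx 2), next='b' -> output (2, 'b'), add 'cb' as idx 4
Step 5: w='cb' (idx 4), next='b' -> output (4, 'b'), add 'cbb' as idx 5
Step 6: w='b' (idx 1), end of input -> output (1, '')


Encoded: [(0, 'b'), (0, 'c'), (1, 'b'), (2, 'b'), (4, 'b'), (1, '')]


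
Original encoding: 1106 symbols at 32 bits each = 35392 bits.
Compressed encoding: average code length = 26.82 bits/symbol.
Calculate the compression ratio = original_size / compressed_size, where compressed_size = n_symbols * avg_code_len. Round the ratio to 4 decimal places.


original_size = n_symbols * orig_bits = 1106 * 32 = 35392 bits
compressed_size = n_symbols * avg_code_len = 1106 * 26.82 = 29662.92 bits
ratio = original_size / compressed_size = 35392 / 29662.92 = 1.1931

Compression ratio = 1.1931


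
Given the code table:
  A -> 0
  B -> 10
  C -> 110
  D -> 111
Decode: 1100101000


Decoding:
110 -> C
0 -> A
10 -> B
10 -> B
0 -> A
0 -> A


Result: CABBAA


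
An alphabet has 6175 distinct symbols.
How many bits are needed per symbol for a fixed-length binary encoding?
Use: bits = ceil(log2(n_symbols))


log2(6175) = 12.5922
Bracket: 2^12 = 4096 < 6175 <= 2^13 = 8192
So ceil(log2(6175)) = 13

bits = ceil(log2(6175)) = ceil(12.5922) = 13 bits


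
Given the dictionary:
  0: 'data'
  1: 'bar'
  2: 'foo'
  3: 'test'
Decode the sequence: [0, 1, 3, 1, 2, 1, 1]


Look up each index in the dictionary:
  0 -> 'data'
  1 -> 'bar'
  3 -> 'test'
  1 -> 'bar'
  2 -> 'foo'
  1 -> 'bar'
  1 -> 'bar'

Decoded: "data bar test bar foo bar bar"


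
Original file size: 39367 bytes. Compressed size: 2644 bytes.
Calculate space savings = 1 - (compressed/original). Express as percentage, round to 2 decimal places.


ratio = compressed/original = 2644/39367 = 0.067163
savings = 1 - ratio = 1 - 0.067163 = 0.932837
as a percentage: 0.932837 * 100 = 93.28%

Space savings = 1 - 2644/39367 = 93.28%


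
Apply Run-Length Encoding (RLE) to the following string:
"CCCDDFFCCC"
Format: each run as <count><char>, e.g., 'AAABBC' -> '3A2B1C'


Scanning runs left to right:
  i=0: run of 'C' x 3 -> '3C'
  i=3: run of 'D' x 2 -> '2D'
  i=5: run of 'F' x 2 -> '2F'
  i=7: run of 'C' x 3 -> '3C'

RLE = 3C2D2F3C


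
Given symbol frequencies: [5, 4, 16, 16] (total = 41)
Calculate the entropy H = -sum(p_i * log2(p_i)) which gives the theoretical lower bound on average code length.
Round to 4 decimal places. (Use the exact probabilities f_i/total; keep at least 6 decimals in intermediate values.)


Per-symbol terms -p_i * log2(p_i) with p_i = f_i/41:
  p = 5/41 = 0.121951: log2(p) = -3.035624, -p*log2(p) = 0.370198
  p = 4/41 = 0.097561: log2(p) = -3.357552, -p*log2(p) = 0.327566
  p = 16/41 = 0.390244: log2(p) = -1.357552, -p*log2(p) = 0.529776
  p = 16/41 = 0.390244: log2(p) = -1.357552, -p*log2(p) = 0.529776
H = 0.370198 + 0.327566 + 0.529776 + 0.529776 = 1.757316

H = 1.7573 bits/symbol


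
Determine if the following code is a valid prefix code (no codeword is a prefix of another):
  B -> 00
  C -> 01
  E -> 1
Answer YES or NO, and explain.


Checking each pair (does one codeword prefix another?):
  B='00' vs C='01': no prefix
  B='00' vs E='1': no prefix
  C='01' vs B='00': no prefix
  C='01' vs E='1': no prefix
  E='1' vs B='00': no prefix
  E='1' vs C='01': no prefix
No violation found over all pairs.

YES -- this is a valid prefix code. No codeword is a prefix of any other codeword.


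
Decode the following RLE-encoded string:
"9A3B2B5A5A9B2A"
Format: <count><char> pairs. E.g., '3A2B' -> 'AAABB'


Expanding each <count><char> pair:
  9A -> 'AAAAAAAAA'
  3B -> 'BBB'
  2B -> 'BB'
  5A -> 'AAAAA'
  5A -> 'AAAAA'
  9B -> 'BBBBBBBBB'
  2A -> 'AA'

Decoded = AAAAAAAAABBBBBAAAAAAAAAABBBBBBBBBAA


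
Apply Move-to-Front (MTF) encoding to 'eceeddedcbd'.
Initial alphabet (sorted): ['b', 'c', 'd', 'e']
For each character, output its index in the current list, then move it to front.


MTF encoding:
'e': index 3 in ['b', 'c', 'd', 'e'] -> ['e', 'b', 'c', 'd']
'c': index 2 in ['e', 'b', 'c', 'd'] -> ['c', 'e', 'b', 'd']
'e': index 1 in ['c', 'e', 'b', 'd'] -> ['e', 'c', 'b', 'd']
'e': index 0 in ['e', 'c', 'b', 'd'] -> ['e', 'c', 'b', 'd']
'd': index 3 in ['e', 'c', 'b', 'd'] -> ['d', 'e', 'c', 'b']
'd': index 0 in ['d', 'e', 'c', 'b'] -> ['d', 'e', 'c', 'b']
'e': index 1 in ['d', 'e', 'c', 'b'] -> ['e', 'd', 'c', 'b']
'd': index 1 in ['e', 'd', 'c', 'b'] -> ['d', 'e', 'c', 'b']
'c': index 2 in ['d', 'e', 'c', 'b'] -> ['c', 'd', 'e', 'b']
'b': index 3 in ['c', 'd', 'e', 'b'] -> ['b', 'c', 'd', 'e']
'd': index 2 in ['b', 'c', 'd', 'e'] -> ['d', 'b', 'c', 'e']


Output: [3, 2, 1, 0, 3, 0, 1, 1, 2, 3, 2]


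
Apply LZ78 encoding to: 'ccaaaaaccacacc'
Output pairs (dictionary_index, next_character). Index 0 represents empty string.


LZ78 encoding steps:
Dictionary: {0: ''}
Step 1: w='' (idx 0), next='c' -> output (0, 'c'), add 'c' as idx 1
Step 2: w='c' (idx 1), next='a' -> output (1, 'a'), add 'ca' as idx 2
Step 3: w='' (idx 0), next='a' -> output (0, 'a'), add 'a' as idx 3
Step 4: w='a' (idx 3), next='a' -> output (3, 'a'), add 'aa' as idx 4
Step 5: w='a' (idx 3), next='c' -> output (3, 'c'), add 'ac' as idx 5
Step 6: w='ca' (idx 2), next='c' -> output (2, 'c'), add 'cac' as idx 6
Step 7: w='ac' (idx 5), next='c' -> output (5, 'c'), add 'acc' as idx 7


Encoded: [(0, 'c'), (1, 'a'), (0, 'a'), (3, 'a'), (3, 'c'), (2, 'c'), (5, 'c')]


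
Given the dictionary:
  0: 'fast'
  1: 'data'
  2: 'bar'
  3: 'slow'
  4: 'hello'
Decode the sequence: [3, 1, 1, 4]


Look up each index in the dictionary:
  3 -> 'slow'
  1 -> 'data'
  1 -> 'data'
  4 -> 'hello'

Decoded: "slow data data hello"


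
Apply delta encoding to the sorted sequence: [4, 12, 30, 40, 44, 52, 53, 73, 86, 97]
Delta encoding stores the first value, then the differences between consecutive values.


First value: 4
Deltas:
  12 - 4 = 8
  30 - 12 = 18
  40 - 30 = 10
  44 - 40 = 4
  52 - 44 = 8
  53 - 52 = 1
  73 - 53 = 20
  86 - 73 = 13
  97 - 86 = 11


Delta encoded: [4, 8, 18, 10, 4, 8, 1, 20, 13, 11]


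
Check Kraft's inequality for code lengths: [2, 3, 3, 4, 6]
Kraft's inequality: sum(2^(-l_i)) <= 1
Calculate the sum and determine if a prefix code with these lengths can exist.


Sum = 2^(-2) + 2^(-3) + 2^(-3) + 2^(-4) + 2^(-6)
    = 0.25 + 0.125 + 0.125 + 0.0625 + 0.015625
    = 37/64 = 0.578125
Since 0.578125 <= 1, Kraft's inequality IS satisfied.
A prefix code with these lengths CAN exist.

Kraft sum = 0.578125. Satisfied.


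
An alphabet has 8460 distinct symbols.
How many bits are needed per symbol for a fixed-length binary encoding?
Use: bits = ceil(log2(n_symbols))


log2(8460) = 13.0464
Bracket: 2^13 = 8192 < 8460 <= 2^14 = 16384
So ceil(log2(8460)) = 14

bits = ceil(log2(8460)) = ceil(13.0464) = 14 bits


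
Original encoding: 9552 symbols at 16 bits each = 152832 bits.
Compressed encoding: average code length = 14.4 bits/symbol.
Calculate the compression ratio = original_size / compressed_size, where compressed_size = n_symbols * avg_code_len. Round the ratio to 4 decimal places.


original_size = n_symbols * orig_bits = 9552 * 16 = 152832 bits
compressed_size = n_symbols * avg_code_len = 9552 * 14.4 = 137548.8 bits
ratio = original_size / compressed_size = 152832 / 137548.8 = 1.1111

Compression ratio = 1.1111


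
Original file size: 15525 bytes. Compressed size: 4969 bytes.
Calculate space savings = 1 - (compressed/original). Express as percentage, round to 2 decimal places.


ratio = compressed/original = 4969/15525 = 0.320064
savings = 1 - ratio = 1 - 0.320064 = 0.679936
as a percentage: 0.679936 * 100 = 67.99%

Space savings = 1 - 4969/15525 = 67.99%


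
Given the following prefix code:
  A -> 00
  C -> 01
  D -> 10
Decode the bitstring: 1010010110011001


Decoding step by step:
Bits 10 -> D
Bits 10 -> D
Bits 01 -> C
Bits 01 -> C
Bits 10 -> D
Bits 01 -> C
Bits 10 -> D
Bits 01 -> C


Decoded message: DDCCDCDC


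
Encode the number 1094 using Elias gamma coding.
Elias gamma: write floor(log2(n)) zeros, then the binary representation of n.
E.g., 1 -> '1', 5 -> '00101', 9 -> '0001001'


num_bits = floor(log2(1094)) + 1 = 11
leading_zeros = num_bits - 1 = 10
binary(1094) = 10001000110

Elias gamma(1094) = '0000000000' + '10001000110' = 000000000010001000110 (21 bits)


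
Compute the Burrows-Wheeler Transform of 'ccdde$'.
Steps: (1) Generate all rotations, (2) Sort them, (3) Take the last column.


Rotations (sorted):
  0: $ccdde -> last char: e
  1: ccdde$ -> last char: $
  2: cdde$c -> last char: c
  3: dde$cc -> last char: c
  4: de$ccd -> last char: d
  5: e$ccdd -> last char: d


BWT = e$ccdd


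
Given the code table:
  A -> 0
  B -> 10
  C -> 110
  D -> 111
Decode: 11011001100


Decoding:
110 -> C
110 -> C
0 -> A
110 -> C
0 -> A


Result: CCACA


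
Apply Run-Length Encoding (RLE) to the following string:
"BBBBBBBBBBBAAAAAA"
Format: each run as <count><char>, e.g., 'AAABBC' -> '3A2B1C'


Scanning runs left to right:
  i=0: run of 'B' x 11 -> '11B'
  i=11: run of 'A' x 6 -> '6A'

RLE = 11B6A


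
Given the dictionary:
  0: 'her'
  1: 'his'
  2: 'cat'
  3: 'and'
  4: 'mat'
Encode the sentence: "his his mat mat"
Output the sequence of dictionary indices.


Look up each word in the dictionary:
  'his' -> 1
  'his' -> 1
  'mat' -> 4
  'mat' -> 4

Encoded: [1, 1, 4, 4]


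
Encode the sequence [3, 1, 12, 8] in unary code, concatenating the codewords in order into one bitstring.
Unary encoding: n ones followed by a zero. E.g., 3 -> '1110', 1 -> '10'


Encode each number as n ones followed by a terminating 0:
  3 -> 1110 (4 bits)
  1 -> 10 (2 bits)
  12 -> 1111111111110 (13 bits)
  8 -> 111111110 (9 bits)
Total length = 4 + 2 + 13 + 9 = 28 bits.

Unary([3, 1, 12, 8]) = 1110101111111111110111111110 (28 bits)


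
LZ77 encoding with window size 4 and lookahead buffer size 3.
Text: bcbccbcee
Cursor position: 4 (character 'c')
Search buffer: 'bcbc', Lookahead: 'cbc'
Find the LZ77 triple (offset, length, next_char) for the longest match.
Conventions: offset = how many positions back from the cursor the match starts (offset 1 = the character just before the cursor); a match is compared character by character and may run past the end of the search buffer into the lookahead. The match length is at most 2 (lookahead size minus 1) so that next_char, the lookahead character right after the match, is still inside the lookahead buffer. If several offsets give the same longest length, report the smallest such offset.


Try each offset into the search buffer:
  offset=1 (pos 3, char 'c'): match length 1
  offset=2 (pos 2, char 'b'): match length 0
  offset=3 (pos 1, char 'c'): match length 2
  offset=4 (pos 0, char 'b'): match length 0
Longest match has length 2 at offset 3.
next_char = character at position 4 + 2 = 6 -> 'c'

Best match: offset=3, length=2 (matching 'cb' starting at position 1)
LZ77 triple: (3, 2, 'c')


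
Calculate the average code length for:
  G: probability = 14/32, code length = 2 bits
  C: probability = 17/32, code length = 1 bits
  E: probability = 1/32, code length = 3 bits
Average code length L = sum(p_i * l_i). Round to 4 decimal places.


Weighted contributions p_i * l_i:
  G: (14/32) * 2 = 28/32
  C: (17/32) * 1 = 17/32
  E: (1/32) * 3 = 3/32
Sum = (28 + 17 + 3)/32 = 48/32

L = 48/32 = 1.5000 bits/symbol


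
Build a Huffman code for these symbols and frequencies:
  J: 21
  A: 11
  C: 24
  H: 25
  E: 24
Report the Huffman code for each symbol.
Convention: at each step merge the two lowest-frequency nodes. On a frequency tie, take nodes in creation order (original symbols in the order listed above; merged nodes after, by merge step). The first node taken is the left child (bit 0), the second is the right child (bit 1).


Huffman tree construction:
Step 1: Merge A(11) + J(21) = 32
Step 2: Merge C(24) + E(24) = 48
Step 3: Merge H(25) + (A+J)(32) = 57
Step 4: Merge (C+E)(48) + (H+(A+J))(57) = 105
Read each symbol's code off the tree from the root (left child = 0, right child = 1).

Codes:
  J: 111 (length 3)
  A: 110 (length 3)
  C: 00 (length 2)
  H: 10 (length 2)
  E: 01 (length 2)
Average code length: 242/105 = 2.3048 bits/symbol


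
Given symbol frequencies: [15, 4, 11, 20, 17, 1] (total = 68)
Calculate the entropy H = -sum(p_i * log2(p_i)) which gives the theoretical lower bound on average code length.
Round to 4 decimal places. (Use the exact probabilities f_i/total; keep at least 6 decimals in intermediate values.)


Per-symbol terms -p_i * log2(p_i) with p_i = f_i/68:
  p = 15/68 = 0.220588: log2(p) = -2.180572, -p*log2(p) = 0.481009
  p = 4/68 = 0.058824: log2(p) = -4.087463, -p*log2(p) = 0.240439
  p = 11/68 = 0.161765: log2(p) = -2.628031, -p*log2(p) = 0.425123
  p = 20/68 = 0.294118: log2(p) = -1.765535, -p*log2(p) = 0.519275
  p = 17/68 = 0.250000: log2(p) = -2.000000, -p*log2(p) = 0.500000
  p = 1/68 = 0.014706: log2(p) = -6.087463, -p*log2(p) = 0.089522
H = 0.481009 + 0.240439 + 0.425123 + 0.519275 + 0.500000 + 0.089522 = 2.255368

H = 2.2554 bits/symbol


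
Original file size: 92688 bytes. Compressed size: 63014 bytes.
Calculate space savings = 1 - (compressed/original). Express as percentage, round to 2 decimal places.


ratio = compressed/original = 63014/92688 = 0.679851
savings = 1 - ratio = 1 - 0.679851 = 0.320149
as a percentage: 0.320149 * 100 = 32.01%

Space savings = 1 - 63014/92688 = 32.01%


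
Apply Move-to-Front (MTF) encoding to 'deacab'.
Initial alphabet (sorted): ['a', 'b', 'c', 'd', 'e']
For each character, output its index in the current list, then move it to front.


MTF encoding:
'd': index 3 in ['a', 'b', 'c', 'd', 'e'] -> ['d', 'a', 'b', 'c', 'e']
'e': index 4 in ['d', 'a', 'b', 'c', 'e'] -> ['e', 'd', 'a', 'b', 'c']
'a': index 2 in ['e', 'd', 'a', 'b', 'c'] -> ['a', 'e', 'd', 'b', 'c']
'c': index 4 in ['a', 'e', 'd', 'b', 'c'] -> ['c', 'a', 'e', 'd', 'b']
'a': index 1 in ['c', 'a', 'e', 'd', 'b'] -> ['a', 'c', 'e', 'd', 'b']
'b': index 4 in ['a', 'c', 'e', 'd', 'b'] -> ['b', 'a', 'c', 'e', 'd']


Output: [3, 4, 2, 4, 1, 4]


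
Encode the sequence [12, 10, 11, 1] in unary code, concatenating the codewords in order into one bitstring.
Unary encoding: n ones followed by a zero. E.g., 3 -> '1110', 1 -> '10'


Encode each number as n ones followed by a terminating 0:
  12 -> 1111111111110 (13 bits)
  10 -> 11111111110 (11 bits)
  11 -> 111111111110 (12 bits)
  1 -> 10 (2 bits)
Total length = 13 + 11 + 12 + 2 = 38 bits.

Unary([12, 10, 11, 1]) = 11111111111101111111111011111111111010 (38 bits)


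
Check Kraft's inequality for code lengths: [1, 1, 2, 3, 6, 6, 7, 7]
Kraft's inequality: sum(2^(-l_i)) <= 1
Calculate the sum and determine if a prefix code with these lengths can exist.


Sum = 2^(-1) + 2^(-1) + 2^(-2) + 2^(-3) + 2^(-6) + 2^(-6) + 2^(-7) + 2^(-7)
    = 0.5 + 0.5 + 0.25 + 0.125 + 0.015625 + 0.015625 + 0.0078125 + 0.0078125
    = 182/128 = 1.421875
Since 1.421875 > 1, Kraft's inequality is NOT satisfied.
A prefix code with these lengths CANNOT exist.

Kraft sum = 1.421875. Not satisfied.


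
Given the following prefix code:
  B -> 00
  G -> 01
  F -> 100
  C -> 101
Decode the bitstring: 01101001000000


Decoding step by step:
Bits 01 -> G
Bits 101 -> C
Bits 00 -> B
Bits 100 -> F
Bits 00 -> B
Bits 00 -> B


Decoded message: GCBFBB


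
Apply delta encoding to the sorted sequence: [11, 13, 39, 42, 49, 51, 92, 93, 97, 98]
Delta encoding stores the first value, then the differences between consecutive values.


First value: 11
Deltas:
  13 - 11 = 2
  39 - 13 = 26
  42 - 39 = 3
  49 - 42 = 7
  51 - 49 = 2
  92 - 51 = 41
  93 - 92 = 1
  97 - 93 = 4
  98 - 97 = 1


Delta encoded: [11, 2, 26, 3, 7, 2, 41, 1, 4, 1]


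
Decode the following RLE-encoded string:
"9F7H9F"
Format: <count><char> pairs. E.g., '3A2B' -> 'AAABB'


Expanding each <count><char> pair:
  9F -> 'FFFFFFFFF'
  7H -> 'HHHHHHH'
  9F -> 'FFFFFFFFF'

Decoded = FFFFFFFFFHHHHHHHFFFFFFFFF


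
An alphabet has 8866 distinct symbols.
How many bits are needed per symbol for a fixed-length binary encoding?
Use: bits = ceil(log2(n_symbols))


log2(8866) = 13.1141
Bracket: 2^13 = 8192 < 8866 <= 2^14 = 16384
So ceil(log2(8866)) = 14

bits = ceil(log2(8866)) = ceil(13.1141) = 14 bits


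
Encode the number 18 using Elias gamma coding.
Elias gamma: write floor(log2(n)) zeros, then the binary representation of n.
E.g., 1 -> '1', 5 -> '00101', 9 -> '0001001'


num_bits = floor(log2(18)) + 1 = 5
leading_zeros = num_bits - 1 = 4
binary(18) = 10010

Elias gamma(18) = '0000' + '10010' = 000010010 (9 bits)


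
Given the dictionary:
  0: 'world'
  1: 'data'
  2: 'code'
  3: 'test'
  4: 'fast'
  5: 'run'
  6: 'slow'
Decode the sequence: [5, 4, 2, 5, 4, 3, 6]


Look up each index in the dictionary:
  5 -> 'run'
  4 -> 'fast'
  2 -> 'code'
  5 -> 'run'
  4 -> 'fast'
  3 -> 'test'
  6 -> 'slow'

Decoded: "run fast code run fast test slow"


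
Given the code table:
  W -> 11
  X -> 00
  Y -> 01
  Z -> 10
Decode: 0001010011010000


Decoding:
00 -> X
01 -> Y
01 -> Y
00 -> X
11 -> W
01 -> Y
00 -> X
00 -> X


Result: XYYXWYXX


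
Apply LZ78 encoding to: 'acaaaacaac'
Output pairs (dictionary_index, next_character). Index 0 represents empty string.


LZ78 encoding steps:
Dictionary: {0: ''}
Step 1: w='' (idx 0), next='a' -> output (0, 'a'), add 'a' as idx 1
Step 2: w='' (idx 0), next='c' -> output (0, 'c'), add 'c' as idx 2
Step 3: w='a' (idx 1), next='a' -> output (1, 'a'), add 'aa' as idx 3
Step 4: w='aa' (idx 3), next='c' -> output (3, 'c'), add 'aac' as idx 4
Step 5: w='aac' (idx 4), end of input -> output (4, '')


Encoded: [(0, 'a'), (0, 'c'), (1, 'a'), (3, 'c'), (4, '')]


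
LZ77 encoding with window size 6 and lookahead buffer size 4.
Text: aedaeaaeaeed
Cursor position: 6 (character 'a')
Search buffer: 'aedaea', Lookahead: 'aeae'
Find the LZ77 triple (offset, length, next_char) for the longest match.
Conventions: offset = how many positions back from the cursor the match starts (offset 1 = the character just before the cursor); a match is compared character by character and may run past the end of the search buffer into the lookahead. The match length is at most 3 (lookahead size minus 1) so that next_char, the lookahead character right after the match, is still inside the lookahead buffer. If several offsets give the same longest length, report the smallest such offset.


Try each offset into the search buffer:
  offset=1 (pos 5, char 'a'): match length 1
  offset=2 (pos 4, char 'e'): match length 0
  offset=3 (pos 3, char 'a'): match length 3
  offset=4 (pos 2, char 'd'): match length 0
  offset=5 (pos 1, char 'e'): match length 0
  offset=6 (pos 0, char 'a'): match length 2
Longest match has length 3 at offset 3.
next_char = character at position 6 + 3 = 9 -> 'e'

Best match: offset=3, length=3 (matching 'aea' starting at position 3)
LZ77 triple: (3, 3, 'e')


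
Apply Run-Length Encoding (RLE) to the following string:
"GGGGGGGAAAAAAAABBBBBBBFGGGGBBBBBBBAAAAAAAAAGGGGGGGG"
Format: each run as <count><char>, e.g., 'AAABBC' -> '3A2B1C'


Scanning runs left to right:
  i=0: run of 'G' x 7 -> '7G'
  i=7: run of 'A' x 8 -> '8A'
  i=15: run of 'B' x 7 -> '7B'
  i=22: run of 'F' x 1 -> '1F'
  i=23: run of 'G' x 4 -> '4G'
  i=27: run of 'B' x 7 -> '7B'
  i=34: run of 'A' x 9 -> '9A'
  i=43: run of 'G' x 8 -> '8G'

RLE = 7G8A7B1F4G7B9A8G


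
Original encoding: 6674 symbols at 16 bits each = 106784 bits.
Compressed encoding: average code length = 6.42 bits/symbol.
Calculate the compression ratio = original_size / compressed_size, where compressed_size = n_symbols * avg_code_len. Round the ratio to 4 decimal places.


original_size = n_symbols * orig_bits = 6674 * 16 = 106784 bits
compressed_size = n_symbols * avg_code_len = 6674 * 6.42 = 42847.08 bits
ratio = original_size / compressed_size = 106784 / 42847.08 = 2.4922

Compression ratio = 2.4922


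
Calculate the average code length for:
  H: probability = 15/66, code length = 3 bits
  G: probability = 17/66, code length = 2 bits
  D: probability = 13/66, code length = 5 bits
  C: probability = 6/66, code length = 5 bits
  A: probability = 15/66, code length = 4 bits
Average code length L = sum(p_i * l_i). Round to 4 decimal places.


Weighted contributions p_i * l_i:
  H: (15/66) * 3 = 45/66
  G: (17/66) * 2 = 34/66
  D: (13/66) * 5 = 65/66
  C: (6/66) * 5 = 30/66
  A: (15/66) * 4 = 60/66
Sum = (45 + 34 + 65 + 30 + 60)/66 = 234/66

L = 234/66 = 3.5455 bits/symbol


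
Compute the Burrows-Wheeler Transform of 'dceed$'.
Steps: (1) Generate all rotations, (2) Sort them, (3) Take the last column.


Rotations (sorted):
  0: $dceed -> last char: d
  1: ceed$d -> last char: d
  2: d$dcee -> last char: e
  3: dceed$ -> last char: $
  4: ed$dce -> last char: e
  5: eed$dc -> last char: c


BWT = dde$ec


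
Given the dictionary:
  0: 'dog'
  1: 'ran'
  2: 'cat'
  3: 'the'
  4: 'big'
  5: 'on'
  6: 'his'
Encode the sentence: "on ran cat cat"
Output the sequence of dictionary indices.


Look up each word in the dictionary:
  'on' -> 5
  'ran' -> 1
  'cat' -> 2
  'cat' -> 2

Encoded: [5, 1, 2, 2]


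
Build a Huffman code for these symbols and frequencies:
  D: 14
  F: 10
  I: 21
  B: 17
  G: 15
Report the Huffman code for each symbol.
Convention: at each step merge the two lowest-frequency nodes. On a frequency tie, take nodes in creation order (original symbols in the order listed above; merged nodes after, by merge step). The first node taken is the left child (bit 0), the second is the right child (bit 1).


Huffman tree construction:
Step 1: Merge F(10) + D(14) = 24
Step 2: Merge G(15) + B(17) = 32
Step 3: Merge I(21) + (F+D)(24) = 45
Step 4: Merge (G+B)(32) + (I+(F+D))(45) = 77
Read each symbol's code off the tree from the root (left child = 0, right child = 1).

Codes:
  D: 111 (length 3)
  F: 110 (length 3)
  I: 10 (length 2)
  B: 01 (length 2)
  G: 00 (length 2)
Average code length: 178/77 = 2.3117 bits/symbol
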